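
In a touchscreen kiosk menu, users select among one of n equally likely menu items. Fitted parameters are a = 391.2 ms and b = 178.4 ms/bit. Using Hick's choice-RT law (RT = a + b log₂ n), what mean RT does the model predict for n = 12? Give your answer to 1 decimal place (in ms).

1030.8 ms

log₂(12) = 3.5850 bits, so RT = 391.2 + 178.4 × 3.5850 ≈ 1030.757 ms.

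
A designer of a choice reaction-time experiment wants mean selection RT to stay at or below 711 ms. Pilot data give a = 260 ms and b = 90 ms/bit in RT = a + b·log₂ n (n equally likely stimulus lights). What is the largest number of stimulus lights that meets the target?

Information budget: (711 − 260)/90 = 5.0111 bits, so n ≤ 2^5.0111 = 32.247 → at most 32.

32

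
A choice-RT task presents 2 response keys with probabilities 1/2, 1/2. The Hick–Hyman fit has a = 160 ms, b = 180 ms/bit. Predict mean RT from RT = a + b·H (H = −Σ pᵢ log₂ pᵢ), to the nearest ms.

Each term −pᵢ log₂ pᵢ: 0.5·1 + 0.5·1; summed, H = 1.000 bits.
Mean RT = a + bH = 160 + 180·1.000 = 340.00 ms.

340 ms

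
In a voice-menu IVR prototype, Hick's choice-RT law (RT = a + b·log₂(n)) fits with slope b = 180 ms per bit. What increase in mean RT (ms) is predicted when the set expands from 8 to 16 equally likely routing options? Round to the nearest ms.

180 ms

The intercept a cancels: ΔRT = b·(log₂ n₂ − log₂ n₁) = b·log₂(n₂/n₁).
log₂(16) − log₂(8) = log₂(16/8) = log₂(2) = 1.
ΔRT = 180 × 1.0000 = 180.000 ms.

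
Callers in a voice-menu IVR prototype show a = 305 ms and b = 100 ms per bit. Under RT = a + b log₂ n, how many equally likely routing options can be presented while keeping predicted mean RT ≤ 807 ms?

32

Set 305 + 100·log₂ n ≤ 807 → log₂ n ≤ (807 − 305)/100 = 5.0200.
So n ≤ 2^5.0200 = 32.447; the largest integer n is 32.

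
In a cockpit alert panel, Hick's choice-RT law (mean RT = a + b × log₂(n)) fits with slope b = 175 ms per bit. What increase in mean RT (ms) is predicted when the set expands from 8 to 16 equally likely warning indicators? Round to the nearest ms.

175 ms

Only the slope matters, since a is common to both: ΔRT = b·log₂(n₂/n₁).
log₂(16) − log₂(8) = log₂(16/8) = log₂(2) = 1.
ΔRT = 175 × 1.0000 = 175.000 ms.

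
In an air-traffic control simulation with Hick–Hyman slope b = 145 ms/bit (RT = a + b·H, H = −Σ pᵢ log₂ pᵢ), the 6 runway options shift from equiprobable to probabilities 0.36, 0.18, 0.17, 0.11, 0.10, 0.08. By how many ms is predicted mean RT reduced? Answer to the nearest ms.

Equiprobable entropy H₀ = log₂ 6 = 2.5850 bits.
Skewed entropy H = −Σ pᵢ log₂ pᵢ = 2.3845 bits.
ΔRT = b·(H₀ − H) = 145 × 0.2005 = 29.07 ms.

29 ms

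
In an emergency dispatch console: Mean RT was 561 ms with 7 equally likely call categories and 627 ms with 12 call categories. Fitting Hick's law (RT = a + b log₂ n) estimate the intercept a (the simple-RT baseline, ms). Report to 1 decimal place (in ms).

322.7 ms

The slope on a log₂ axis is (627 − 561) / (3.5850 − 2.8074) = 84.876 ms/bit.
a = RT₁ − b·log₂ n₁ = 561 − 84.876 × 2.8074 = 322.724 ms.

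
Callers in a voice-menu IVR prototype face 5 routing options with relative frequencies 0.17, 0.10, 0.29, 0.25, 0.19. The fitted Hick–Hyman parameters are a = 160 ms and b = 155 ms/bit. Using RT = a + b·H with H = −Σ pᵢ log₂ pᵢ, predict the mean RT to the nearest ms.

H = 0.17·log₂(1/0.17) + 0.10·log₂(1/0.10) + 0.29·log₂(1/0.29) + 0.25·log₂(1/0.25) + 0.19·log₂(1/0.19) = 2.2399 bits.
RT = 160 + 155 × 2.2399 = 507.19 ms.

507 ms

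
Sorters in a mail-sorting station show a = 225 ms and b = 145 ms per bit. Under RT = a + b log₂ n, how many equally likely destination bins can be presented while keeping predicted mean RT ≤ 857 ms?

20

Set 225 + 145·log₂ n ≤ 857 → log₂ n ≤ (857 − 225)/145 = 4.3586.
So n ≤ 2^4.3586 = 20.515; the largest integer n is 20.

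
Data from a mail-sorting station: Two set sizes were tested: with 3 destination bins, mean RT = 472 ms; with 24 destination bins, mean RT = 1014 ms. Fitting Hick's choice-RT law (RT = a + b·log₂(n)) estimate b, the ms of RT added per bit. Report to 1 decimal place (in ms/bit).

Slope: b = (1014 − 472) / (log₂ 24 − log₂ 3) = 542/3.0000 = 180.667 ms/bit.

180.7 ms/bit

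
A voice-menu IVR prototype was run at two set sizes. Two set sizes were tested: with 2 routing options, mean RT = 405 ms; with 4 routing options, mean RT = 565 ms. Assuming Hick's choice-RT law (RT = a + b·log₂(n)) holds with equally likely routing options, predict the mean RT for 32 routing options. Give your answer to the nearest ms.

1045 ms

RT is linear in log₂ n, so two points fix the line:
  b = (565 − 405) / (log₂ 4 − log₂ 2) = 160 / (2 − 1) = 160 ms/bit
  a = 405 − 160 × 1 = 245 ms
Then RT(32) = 245 + 160 × log₂ 32 = 245 + 160 × 5 ≈ 1045.000 ms.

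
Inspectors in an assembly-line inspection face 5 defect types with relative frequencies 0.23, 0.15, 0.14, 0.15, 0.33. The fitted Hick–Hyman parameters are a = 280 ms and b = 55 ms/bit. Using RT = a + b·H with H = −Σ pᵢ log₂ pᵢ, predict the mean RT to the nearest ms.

H = 0.23·log₂(1/0.23) + 0.15·log₂(1/0.15) + 0.14·log₂(1/0.14) + 0.15·log₂(1/0.15) + 0.33·log₂(1/0.33) = 2.2337 bits.
RT = 280 + 55 × 2.2337 = 402.85 ms.

403 ms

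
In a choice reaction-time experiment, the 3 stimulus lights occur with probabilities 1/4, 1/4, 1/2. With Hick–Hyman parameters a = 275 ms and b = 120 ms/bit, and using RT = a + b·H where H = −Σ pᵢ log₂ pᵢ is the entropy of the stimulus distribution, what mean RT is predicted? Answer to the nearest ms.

455 ms

Each term −pᵢ log₂ pᵢ: 0.25·2 + 0.25·2 + 0.5·1; summed, H = 1.500 bits.
Mean RT = a + bH = 275 + 120·1.500 = 455.00 ms.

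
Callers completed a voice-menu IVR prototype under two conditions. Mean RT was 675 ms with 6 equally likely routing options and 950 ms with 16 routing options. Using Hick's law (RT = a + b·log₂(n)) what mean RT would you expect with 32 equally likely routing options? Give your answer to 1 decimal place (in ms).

With log₂ n on the abscissa the relation is linear; from the two conditions:
  b = (950 − 675) / (log₂ 16 − log₂ 6) = 275 / (4 − 2.5850) = 194.341 ms/bit
  a = 675 − 194.341 × 2.5850 = 172.635 ms
Then RT(32) = 172.635 + 194.341 × log₂ 32 = 172.635 + 194.341 × 5 ≈ 1144.341 ms.

1144.3 ms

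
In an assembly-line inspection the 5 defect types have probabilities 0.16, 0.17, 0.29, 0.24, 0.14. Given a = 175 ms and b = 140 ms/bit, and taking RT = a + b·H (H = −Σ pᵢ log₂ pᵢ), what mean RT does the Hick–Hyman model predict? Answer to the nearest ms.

Entropy contributions −pᵢ log₂ pᵢ: 0.4230, 0.4346, 0.5179, 0.4941, 0.3971; sum H = 2.2668 bits.
RT = a + bH = 175 + 140·2.2668 = 492.35 ms.

492 ms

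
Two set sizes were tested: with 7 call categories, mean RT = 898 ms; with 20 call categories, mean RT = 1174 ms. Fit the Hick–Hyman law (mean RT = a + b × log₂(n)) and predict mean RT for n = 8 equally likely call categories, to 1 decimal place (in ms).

Fit slope and intercept:
  b = (1174 − 898) / (log₂ 20 − log₂ 7) = 276 / (4.3219 − 2.8074) = 182.230 ms/bit
  a = 898 − 182.230 × 2.8074 = 386.417 ms
Then RT(8) = 386.417 + 182.230 × log₂ 8 = 386.417 + 182.230 × 3 ≈ 933.106 ms.

933.1 ms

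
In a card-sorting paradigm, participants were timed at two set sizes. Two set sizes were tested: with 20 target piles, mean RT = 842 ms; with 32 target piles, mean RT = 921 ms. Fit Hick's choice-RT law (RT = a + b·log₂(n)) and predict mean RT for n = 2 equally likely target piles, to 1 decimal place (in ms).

455.0 ms

Fit slope and intercept:
  b = (921 − 842) / (log₂ 32 − log₂ 20) = 79 / (5 − 4.3219) = 116.507 ms/bit
  a = 842 − 116.507 × 4.3219 = 338.466 ms
Then RT(2) = 338.466 + 116.507 × log₂ 2 = 338.466 + 116.507 × 1 ≈ 454.973 ms.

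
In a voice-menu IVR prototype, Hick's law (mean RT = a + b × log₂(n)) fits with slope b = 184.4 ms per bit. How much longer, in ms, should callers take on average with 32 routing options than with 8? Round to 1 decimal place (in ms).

ΔRT = (a + b log₂ n₂) − (a + b log₂ n₁) = b·(log₂ n₂ − log₂ n₁).
log₂(32) − log₂(8) = log₂(32/8) = log₂(4) = 2.
ΔRT = 184.4 × 2.0000 = 368.800 ms.

368.8 ms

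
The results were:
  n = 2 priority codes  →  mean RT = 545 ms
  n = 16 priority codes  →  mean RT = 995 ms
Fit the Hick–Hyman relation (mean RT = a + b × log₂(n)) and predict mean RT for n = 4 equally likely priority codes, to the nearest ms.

695 ms

Solve the two-equation system in a and b:
  b = (995 − 545) / (log₂ 16 − log₂ 2) = 450 / (4 − 1) = 150 ms/bit
  a = 545 − 150 × 1 = 395 ms
Then RT(4) = 395 + 150 × log₂ 4 = 395 + 150 × 2 ≈ 695.000 ms.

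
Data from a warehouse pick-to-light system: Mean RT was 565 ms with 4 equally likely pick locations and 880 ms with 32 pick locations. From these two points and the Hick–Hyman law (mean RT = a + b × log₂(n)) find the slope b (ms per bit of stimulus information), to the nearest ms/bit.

105 ms/bit

Slope: b = (880 − 565) / (log₂ 32 − log₂ 4) = 315/3.0000 = 105 ms/bit.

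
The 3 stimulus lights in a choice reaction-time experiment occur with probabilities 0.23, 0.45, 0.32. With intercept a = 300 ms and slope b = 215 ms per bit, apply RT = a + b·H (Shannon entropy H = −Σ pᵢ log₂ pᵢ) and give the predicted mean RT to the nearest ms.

Entropy contributions −pᵢ log₂ pᵢ: 0.4877, 0.5184, 0.5260; sum H = 1.5321 bits.
RT = a + bH = 300 + 215·1.5321 = 629.40 ms.

629 ms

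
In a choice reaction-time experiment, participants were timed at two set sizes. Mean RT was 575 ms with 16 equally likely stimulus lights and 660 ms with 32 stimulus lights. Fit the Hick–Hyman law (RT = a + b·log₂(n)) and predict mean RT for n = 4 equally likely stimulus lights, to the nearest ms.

RT is linear in log₂ n, so two points fix the line:
  b = (660 − 575) / (log₂ 32 − log₂ 16) = 85 / (5 − 4) = 85 ms/bit
  a = 575 − 85 × 4 = 235 ms
Then RT(4) = 235 + 85 × log₂ 4 = 235 + 85 × 2 ≈ 405.000 ms.

405 ms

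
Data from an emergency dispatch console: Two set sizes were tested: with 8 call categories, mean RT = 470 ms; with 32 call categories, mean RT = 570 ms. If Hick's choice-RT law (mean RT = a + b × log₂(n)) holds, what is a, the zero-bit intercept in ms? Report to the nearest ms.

320 ms

Slope: b = (570 − 470) / (log₂ 32 − log₂ 8) = 100/2.0000 = 50 ms/bit.
a = RT₁ − b·log₂ n₁ = 470 − 50 × 3 = 320.000 ms.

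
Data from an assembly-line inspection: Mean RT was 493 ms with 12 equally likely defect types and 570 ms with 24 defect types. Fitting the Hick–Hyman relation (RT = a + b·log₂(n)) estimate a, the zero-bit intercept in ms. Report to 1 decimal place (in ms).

Slope: b = (570 − 493) / (log₂ 24 − log₂ 12) = 77/1.0000 = 77.000 ms/bit.
a = RT₁ − b·log₂ n₁ = 493 − 77.000 × 3.5850 = 216.958 ms.

217.0 ms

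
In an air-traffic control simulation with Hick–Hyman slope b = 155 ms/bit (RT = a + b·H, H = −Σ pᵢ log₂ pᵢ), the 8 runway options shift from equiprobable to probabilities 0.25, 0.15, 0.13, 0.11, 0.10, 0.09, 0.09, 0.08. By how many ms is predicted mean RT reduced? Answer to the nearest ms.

17 ms

Equiprobable entropy H₀ = log₂ 8 = 3.0000 bits.
Skewed entropy H = −Σ pᵢ log₂ pᵢ = 2.8925 bits.
ΔRT = b·(H₀ − H) = 155 × 0.1075 = 16.66 ms.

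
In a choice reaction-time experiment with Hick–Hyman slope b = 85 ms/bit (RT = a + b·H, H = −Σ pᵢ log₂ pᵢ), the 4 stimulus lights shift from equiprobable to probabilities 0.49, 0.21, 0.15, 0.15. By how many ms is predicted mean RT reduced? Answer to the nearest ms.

Equiprobable entropy H₀ = log₂ 4 = 2.0000 bits.
Skewed entropy H = −Σ pᵢ log₂ pᵢ = 1.7982 bits.
ΔRT = b·(H₀ − H) = 85 × 0.2018 = 17.15 ms.

17 ms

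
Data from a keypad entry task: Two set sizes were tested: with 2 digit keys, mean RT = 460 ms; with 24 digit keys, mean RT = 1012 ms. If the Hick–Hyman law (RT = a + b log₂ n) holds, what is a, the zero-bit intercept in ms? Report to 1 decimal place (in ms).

306.0 ms

The slope on a log₂ axis is (1012 − 460) / (4.5850 − 1) = 153.977 ms/bit.
Intercept: a = 460 − 153.977·log₂(2) = 306.023 ms.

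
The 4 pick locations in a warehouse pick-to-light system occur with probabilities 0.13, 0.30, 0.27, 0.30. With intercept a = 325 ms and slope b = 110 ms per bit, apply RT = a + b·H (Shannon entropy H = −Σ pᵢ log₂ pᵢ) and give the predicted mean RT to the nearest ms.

H = 0.13·log₂(1/0.13) + 0.30·log₂(1/0.30) + 0.27·log₂(1/0.27) + 0.30·log₂(1/0.30) = 1.9348 bits.
RT = 325 + 110 × 1.9348 = 537.83 ms.

538 ms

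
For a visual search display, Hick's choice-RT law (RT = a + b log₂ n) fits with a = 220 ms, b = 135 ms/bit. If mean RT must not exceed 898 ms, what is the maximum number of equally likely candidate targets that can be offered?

Set 220 + 135·log₂ n ≤ 898 → log₂ n ≤ (898 − 220)/135 = 5.0222.
So n ≤ 2^5.0222 = 32.497; the largest integer n is 32.

32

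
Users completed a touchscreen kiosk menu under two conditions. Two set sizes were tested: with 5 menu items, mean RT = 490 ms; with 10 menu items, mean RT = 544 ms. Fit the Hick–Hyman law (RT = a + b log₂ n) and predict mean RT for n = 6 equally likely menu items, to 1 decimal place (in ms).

RT is linear in log₂ n, so two points fix the line:
  b = (544 − 490) / (log₂ 10 − log₂ 5) = 54 / (3.3219 − 2.3219) = 54.000 ms/bit
  a = 490 − 54.000 × 2.3219 = 364.616 ms
Then RT(6) = 364.616 + 54.000 × log₂ 6 = 364.616 + 54.000 × 2.5850 ≈ 504.204 ms.

504.2 ms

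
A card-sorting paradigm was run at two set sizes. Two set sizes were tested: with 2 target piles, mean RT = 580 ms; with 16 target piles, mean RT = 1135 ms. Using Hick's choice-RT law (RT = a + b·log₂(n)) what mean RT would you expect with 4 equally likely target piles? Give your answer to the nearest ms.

RT is linear in log₂ n, so two points fix the line:
  b = (1135 − 580) / (log₂ 16 − log₂ 2) = 555 / (4 − 1) = 185 ms/bit
  a = 580 − 185 × 1 = 395 ms
Then RT(4) = 395 + 185 × log₂ 4 = 395 + 185 × 2 ≈ 765.000 ms.

765 ms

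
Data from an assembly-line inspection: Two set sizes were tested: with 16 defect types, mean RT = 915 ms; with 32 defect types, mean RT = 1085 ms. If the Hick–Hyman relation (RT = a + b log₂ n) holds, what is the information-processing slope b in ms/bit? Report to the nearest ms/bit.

170 ms/bit

b = (RT₂ − RT₁)/(log₂ n₂ − log₂ n₁) = (1085 − 915)/(5 − 4) = 170 ms/bit.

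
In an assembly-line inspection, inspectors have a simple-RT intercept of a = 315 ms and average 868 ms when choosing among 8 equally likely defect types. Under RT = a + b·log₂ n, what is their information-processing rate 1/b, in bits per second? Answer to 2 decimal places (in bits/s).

Choice component = 868 − 315 = 553 ms over log₂(8) = 3 bits.
b = 553 / 3 = 184.333 ms/bit, so 1/b = 5.425 bits/s.

5.42 bits/s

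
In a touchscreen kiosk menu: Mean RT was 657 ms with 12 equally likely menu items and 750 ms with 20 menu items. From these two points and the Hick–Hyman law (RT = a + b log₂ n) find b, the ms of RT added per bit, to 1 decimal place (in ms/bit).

Slope: b = (750 − 657) / (log₂ 20 − log₂ 12) = 93/0.7370 = 126.193 ms/bit.

126.2 ms/bit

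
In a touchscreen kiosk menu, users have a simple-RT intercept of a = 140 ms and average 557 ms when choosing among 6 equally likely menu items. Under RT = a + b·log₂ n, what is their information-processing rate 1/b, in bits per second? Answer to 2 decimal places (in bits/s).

6.20 bits/s

Choice component = 557 − 140 = 417 ms over log₂(6) = 2.5850 bits.
b = 417 / 2.5850 = 161.318 ms/bit, so 1/b = 6.199 bits/s.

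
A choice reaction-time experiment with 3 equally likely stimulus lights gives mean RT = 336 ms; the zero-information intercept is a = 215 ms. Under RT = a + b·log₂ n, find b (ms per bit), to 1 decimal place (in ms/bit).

log₂(3) = 1.5850 bits.
b = (RT − a)/log₂ n = (336 − 215) / 1.5850 = 76.343 ms/bit.

76.3 ms/bit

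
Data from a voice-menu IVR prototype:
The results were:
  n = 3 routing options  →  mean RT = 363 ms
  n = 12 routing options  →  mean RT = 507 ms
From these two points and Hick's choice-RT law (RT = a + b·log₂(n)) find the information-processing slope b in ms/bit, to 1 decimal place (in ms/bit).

Slope: b = (507 − 363) / (log₂ 12 − log₂ 3) = 144/2.0000 = 72.000 ms/bit.

72.0 ms/bit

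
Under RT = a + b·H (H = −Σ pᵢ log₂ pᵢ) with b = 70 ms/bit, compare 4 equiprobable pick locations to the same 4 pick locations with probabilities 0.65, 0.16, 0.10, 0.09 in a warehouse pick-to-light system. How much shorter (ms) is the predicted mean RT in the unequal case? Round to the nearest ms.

The RT saving is b·ΔH. Equiprobable H₀ = log₂(4) = 2.0000 bits; with the given probabilities H = 1.4718 bits.
b·(H₀ − H) = 70 × (2.0000 − 1.4718) = 36.97 ms.

37 ms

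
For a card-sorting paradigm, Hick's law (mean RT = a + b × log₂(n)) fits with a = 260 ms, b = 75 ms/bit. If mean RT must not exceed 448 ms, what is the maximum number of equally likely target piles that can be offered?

Set 260 + 75·log₂ n ≤ 448 → log₂ n ≤ (448 − 260)/75 = 2.5067.
So n ≤ 2^2.5067 = 5.683; the largest integer n is 5.

5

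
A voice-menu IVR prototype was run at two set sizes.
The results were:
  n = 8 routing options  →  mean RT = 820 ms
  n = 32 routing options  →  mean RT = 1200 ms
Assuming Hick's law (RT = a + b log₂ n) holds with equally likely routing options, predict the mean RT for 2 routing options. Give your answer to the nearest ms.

440 ms

Solve the two-equation system in a and b:
  b = (1200 − 820) / (log₂ 32 − log₂ 8) = 380 / (5 − 3) = 190 ms/bit
  a = 820 − 190 × 3 = 250 ms
Then RT(2) = 250 + 190 × log₂ 2 = 250 + 190 × 1 ≈ 440.000 ms.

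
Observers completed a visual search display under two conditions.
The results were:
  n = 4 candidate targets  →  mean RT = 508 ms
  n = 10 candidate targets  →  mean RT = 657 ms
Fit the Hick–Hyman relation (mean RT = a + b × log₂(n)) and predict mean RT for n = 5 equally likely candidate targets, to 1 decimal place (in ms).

RT is linear in log₂ n, so two points fix the line:
  b = (657 − 508) / (log₂ 10 − log₂ 4) = 149 / (3.3219 − 2) = 112.714 ms/bit
  a = 508 − 112.714 × 2 = 282.572 ms
Then RT(5) = 282.572 + 112.714 × log₂ 5 = 282.572 + 112.714 × 2.3219 ≈ 544.286 ms.

544.3 ms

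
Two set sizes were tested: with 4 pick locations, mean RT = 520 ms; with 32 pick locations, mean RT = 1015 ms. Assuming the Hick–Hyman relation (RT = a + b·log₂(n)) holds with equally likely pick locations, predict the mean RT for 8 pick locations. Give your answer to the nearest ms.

685 ms

Solve the two-equation system in a and b:
  b = (1015 − 520) / (log₂ 32 − log₂ 4) = 495 / (5 − 2) = 165 ms/bit
  a = 520 − 165 × 2 = 190 ms
Then RT(8) = 190 + 165 × log₂ 8 = 190 + 165 × 3 ≈ 685.000 ms.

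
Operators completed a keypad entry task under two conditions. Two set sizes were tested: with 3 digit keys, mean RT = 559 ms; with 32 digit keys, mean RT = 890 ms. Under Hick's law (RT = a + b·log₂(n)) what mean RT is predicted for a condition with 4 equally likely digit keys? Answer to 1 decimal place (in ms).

With log₂ n on the abscissa the relation is linear; from the two conditions:
  b = (890 − 559) / (log₂ 32 − log₂ 3) = 331 / (5 − 1.5850) = 96.924 ms/bit
  a = 559 − 96.924 × 1.5850 = 405.379 ms
Then RT(4) = 405.379 + 96.924 × log₂ 4 = 405.379 + 96.924 × 2 ≈ 599.227 ms.

599.2 ms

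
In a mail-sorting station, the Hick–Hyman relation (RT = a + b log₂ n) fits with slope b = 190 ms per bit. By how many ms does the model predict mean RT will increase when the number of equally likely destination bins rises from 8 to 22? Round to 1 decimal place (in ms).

277.3 ms

The intercept a cancels: ΔRT = b·(log₂ n₂ − log₂ n₁) = b·log₂(n₂/n₁).
log₂(22) − log₂(8) = 4.4594 − 3 = 1.4594.
ΔRT = 190 × 1.4594 = 277.292 ms.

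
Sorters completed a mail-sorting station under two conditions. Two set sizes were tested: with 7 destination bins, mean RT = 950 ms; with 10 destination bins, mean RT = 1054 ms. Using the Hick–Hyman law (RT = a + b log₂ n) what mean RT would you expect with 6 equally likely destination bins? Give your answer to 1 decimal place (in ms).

905.1 ms

With log₂ n on the abscissa the relation is linear; from the two conditions:
  b = (1054 − 950) / (log₂ 10 − log₂ 7) = 104 / (3.3219 − 2.8074) = 202.109 ms/bit
  a = 950 − 202.109 × 2.8074 = 382.608 ms
Then RT(6) = 382.608 + 202.109 × log₂ 6 = 382.608 + 202.109 × 2.5850 ≈ 905.052 ms.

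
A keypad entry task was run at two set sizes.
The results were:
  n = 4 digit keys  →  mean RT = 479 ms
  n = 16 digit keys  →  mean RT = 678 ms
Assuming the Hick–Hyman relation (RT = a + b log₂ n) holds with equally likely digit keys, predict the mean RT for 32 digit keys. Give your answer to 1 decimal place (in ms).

Solve the two-equation system in a and b:
  b = (678 − 479) / (log₂ 16 − log₂ 4) = 199 / (4 − 2) = 99.500 ms/bit
  a = 479 − 99.500 × 2 = 280.000 ms
Then RT(32) = 280.000 + 99.500 × log₂ 32 = 280.000 + 99.500 × 5 ≈ 777.500 ms.

777.5 ms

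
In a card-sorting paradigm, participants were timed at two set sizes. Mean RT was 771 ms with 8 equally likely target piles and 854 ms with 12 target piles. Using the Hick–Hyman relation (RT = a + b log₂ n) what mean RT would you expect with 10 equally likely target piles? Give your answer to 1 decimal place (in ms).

816.7 ms

Solve the two-equation system in a and b:
  b = (854 − 771) / (log₂ 12 − log₂ 8) = 83 / (3.5850 − 3) = 141.889 ms/bit
  a = 771 − 141.889 × 3 = 345.332 ms
Then RT(10) = 345.332 + 141.889 × log₂ 10 = 345.332 + 141.889 × 3.3219 ≈ 816.678 ms.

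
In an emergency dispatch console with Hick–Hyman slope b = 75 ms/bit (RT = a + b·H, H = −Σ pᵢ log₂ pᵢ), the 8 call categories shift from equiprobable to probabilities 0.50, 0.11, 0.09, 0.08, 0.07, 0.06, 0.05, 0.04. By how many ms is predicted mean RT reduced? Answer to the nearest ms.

The RT saving is b·ΔH. Equiprobable H₀ = log₂(8) = 3.0000 bits; with the given probabilities H = 2.3684 bits.
b·(H₀ − H) = 75 × (3.0000 − 2.3684) = 47.37 ms.

47 ms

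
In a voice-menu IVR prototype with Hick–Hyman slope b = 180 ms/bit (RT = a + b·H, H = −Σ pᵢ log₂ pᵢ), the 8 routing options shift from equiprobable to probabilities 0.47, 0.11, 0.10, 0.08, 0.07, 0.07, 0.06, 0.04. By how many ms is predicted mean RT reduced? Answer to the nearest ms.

The RT saving is b·ΔH. Equiprobable H₀ = log₂(8) = 3.0000 bits; with the given probabilities H = 2.4523 bits.
b·(H₀ − H) = 180 × (3.0000 − 2.4523) = 98.58 ms.

99 ms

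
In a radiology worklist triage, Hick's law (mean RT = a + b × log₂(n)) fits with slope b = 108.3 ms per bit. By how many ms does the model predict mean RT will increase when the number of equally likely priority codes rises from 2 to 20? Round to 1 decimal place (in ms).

The intercept a cancels: ΔRT = b·(log₂ n₂ − log₂ n₁) = b·log₂(n₂/n₁).
log₂(20) − log₂(2) = 4.3219 − 1 = 3.3219.
ΔRT = 108.3 × 3.3219 = 359.765 ms.

359.8 ms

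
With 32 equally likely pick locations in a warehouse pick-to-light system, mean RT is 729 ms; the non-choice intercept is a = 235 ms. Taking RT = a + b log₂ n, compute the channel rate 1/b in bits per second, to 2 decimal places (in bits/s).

Choice component = 729 − 235 = 494 ms over log₂(32) = 5 bits.
b = 494 / 5 = 98.800 ms/bit, so 1/b = 10.121 bits/s.

10.12 bits/s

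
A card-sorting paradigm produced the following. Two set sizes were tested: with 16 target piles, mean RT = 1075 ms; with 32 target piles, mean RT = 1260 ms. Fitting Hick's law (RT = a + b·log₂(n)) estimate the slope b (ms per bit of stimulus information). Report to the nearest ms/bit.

185 ms/bit

Slope: b = (1260 − 1075) / (log₂ 32 − log₂ 16) = 185/1.0000 = 185 ms/bit.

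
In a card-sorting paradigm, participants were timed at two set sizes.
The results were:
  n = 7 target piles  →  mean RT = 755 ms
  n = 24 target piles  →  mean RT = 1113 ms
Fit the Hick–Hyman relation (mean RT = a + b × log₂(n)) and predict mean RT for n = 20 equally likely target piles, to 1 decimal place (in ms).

1060.0 ms

RT is linear in log₂ n, so two points fix the line:
  b = (1113 − 755) / (log₂ 24 − log₂ 7) = 358 / (4.5850 − 2.8074) = 201.394 ms/bit
  a = 755 − 201.394 × 2.8074 = 189.615 ms
Then RT(20) = 189.615 + 201.394 × log₂ 20 = 189.615 + 201.394 × 4.3219 ≈ 1060.026 ms.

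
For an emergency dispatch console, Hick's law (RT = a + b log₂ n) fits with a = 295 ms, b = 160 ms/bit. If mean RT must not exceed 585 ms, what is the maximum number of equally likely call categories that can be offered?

3

Set 295 + 160·log₂ n ≤ 585 → log₂ n ≤ (585 − 295)/160 = 1.8125.
So n ≤ 2^1.8125 = 3.513; the largest integer n is 3.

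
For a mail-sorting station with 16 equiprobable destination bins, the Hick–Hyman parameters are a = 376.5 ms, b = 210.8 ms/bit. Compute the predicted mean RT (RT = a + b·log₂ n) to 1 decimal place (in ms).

1219.7 ms

log₂(16) = 4 bits, so RT = 376.5 + 210.8 × 4 ≈ 1219.700 ms.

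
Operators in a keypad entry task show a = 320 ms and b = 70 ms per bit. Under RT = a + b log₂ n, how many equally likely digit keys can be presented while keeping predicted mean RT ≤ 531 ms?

8

Information budget: (531 − 320)/70 = 3.0143 bits, so n ≤ 2^3.0143 = 8.080 → at most 8.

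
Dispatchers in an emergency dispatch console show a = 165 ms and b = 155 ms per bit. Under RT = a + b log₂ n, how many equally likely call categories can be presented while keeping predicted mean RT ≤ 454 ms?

3

Information budget: (454 − 165)/155 = 1.8645 bits, so n ≤ 2^1.8645 = 3.641 → at most 3.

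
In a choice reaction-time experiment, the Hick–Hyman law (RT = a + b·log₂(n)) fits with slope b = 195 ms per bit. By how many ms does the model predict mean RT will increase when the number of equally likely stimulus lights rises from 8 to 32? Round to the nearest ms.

390 ms

The intercept a cancels: ΔRT = b·(log₂ n₂ − log₂ n₁) = b·log₂(n₂/n₁).
log₂(32) − log₂(8) = log₂(32/8) = log₂(4) = 2.
ΔRT = 195 × 2.0000 = 390.000 ms.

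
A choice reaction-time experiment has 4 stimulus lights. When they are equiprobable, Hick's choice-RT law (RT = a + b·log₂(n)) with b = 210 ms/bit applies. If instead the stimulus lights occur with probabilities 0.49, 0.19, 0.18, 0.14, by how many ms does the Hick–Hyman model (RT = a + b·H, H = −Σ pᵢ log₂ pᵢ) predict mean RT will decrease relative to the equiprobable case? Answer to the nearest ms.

Equiprobable entropy H₀ = log₂ 4 = 2.0000 bits.
Skewed entropy H = −Σ pᵢ log₂ pᵢ = 1.8019 bits.
ΔRT = b·(H₀ − H) = 210 × 0.1981 = 41.60 ms.

42 ms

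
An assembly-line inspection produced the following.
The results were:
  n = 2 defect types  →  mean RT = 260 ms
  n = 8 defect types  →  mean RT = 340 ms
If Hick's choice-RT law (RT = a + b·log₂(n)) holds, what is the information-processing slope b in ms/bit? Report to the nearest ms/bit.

b = (RT₂ − RT₁)/(log₂ n₂ − log₂ n₁) = (340 − 260)/(3 − 1) = 40 ms/bit.

40 ms/bit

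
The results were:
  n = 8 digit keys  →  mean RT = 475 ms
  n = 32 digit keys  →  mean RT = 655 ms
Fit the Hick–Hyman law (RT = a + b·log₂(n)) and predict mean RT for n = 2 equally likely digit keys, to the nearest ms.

RT is linear in log₂ n, so two points fix the line:
  b = (655 − 475) / (log₂ 32 − log₂ 8) = 180 / (5 − 3) = 90 ms/bit
  a = 475 − 90 × 3 = 205 ms
Then RT(2) = 205 + 90 × log₂ 2 = 205 + 90 × 1 ≈ 295.000 ms.

295 ms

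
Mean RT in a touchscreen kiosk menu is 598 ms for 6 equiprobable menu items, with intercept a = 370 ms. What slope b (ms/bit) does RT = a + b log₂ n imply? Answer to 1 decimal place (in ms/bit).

b = (598 − 370) / log₂(6) = 228 / 2.5850 = 88.202 ms/bit.

88.2 ms/bit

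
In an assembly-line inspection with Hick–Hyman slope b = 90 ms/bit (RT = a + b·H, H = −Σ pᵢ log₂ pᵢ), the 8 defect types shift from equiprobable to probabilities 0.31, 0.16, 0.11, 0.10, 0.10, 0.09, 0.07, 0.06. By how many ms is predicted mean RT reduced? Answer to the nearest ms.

Equiprobable entropy H₀ = log₂ 8 = 3.0000 bits.
Skewed entropy H = −Σ pᵢ log₂ pᵢ = 2.7862 bits.
ΔRT = b·(H₀ − H) = 90 × 0.2138 = 19.24 ms.

19 ms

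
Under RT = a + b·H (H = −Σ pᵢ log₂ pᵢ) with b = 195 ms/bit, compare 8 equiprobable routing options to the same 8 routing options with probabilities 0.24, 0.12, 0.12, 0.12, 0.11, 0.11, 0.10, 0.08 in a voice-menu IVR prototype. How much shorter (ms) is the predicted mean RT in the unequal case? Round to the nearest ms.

16 ms

Equiprobable entropy H₀ = log₂ 8 = 3.0000 bits.
Skewed entropy H = −Σ pᵢ log₂ pᵢ = 2.9196 bits.
ΔRT = b·(H₀ − H) = 195 × 0.0804 = 15.68 ms.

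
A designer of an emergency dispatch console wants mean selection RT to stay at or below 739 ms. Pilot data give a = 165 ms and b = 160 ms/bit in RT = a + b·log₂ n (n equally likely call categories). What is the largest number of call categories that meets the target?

Information budget: (739 − 165)/160 = 3.5875 bits, so n ≤ 2^3.5875 = 12.021 → at most 12.

12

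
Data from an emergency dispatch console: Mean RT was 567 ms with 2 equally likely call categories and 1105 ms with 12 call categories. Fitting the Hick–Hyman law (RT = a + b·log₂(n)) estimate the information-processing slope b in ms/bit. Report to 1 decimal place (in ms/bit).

208.1 ms/bit

Slope: b = (1105 − 567) / (log₂ 12 − log₂ 2) = 538/2.5850 = 208.127 ms/bit.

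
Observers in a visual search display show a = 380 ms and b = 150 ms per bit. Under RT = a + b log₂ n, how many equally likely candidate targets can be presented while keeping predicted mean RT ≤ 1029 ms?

Information budget: (1029 − 380)/150 = 4.3267 bits, so n ≤ 2^4.3267 = 20.066 → at most 20.

20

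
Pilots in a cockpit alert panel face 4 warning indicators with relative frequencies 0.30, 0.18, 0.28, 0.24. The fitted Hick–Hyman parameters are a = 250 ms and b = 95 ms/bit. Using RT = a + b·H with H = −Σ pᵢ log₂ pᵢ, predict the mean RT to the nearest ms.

Entropy contributions −pᵢ log₂ pᵢ: 0.5211, 0.4453, 0.5142, 0.4941; sum H = 1.9748 bits.
RT = a + bH = 250 + 95·1.9748 = 437.60 ms.

438 ms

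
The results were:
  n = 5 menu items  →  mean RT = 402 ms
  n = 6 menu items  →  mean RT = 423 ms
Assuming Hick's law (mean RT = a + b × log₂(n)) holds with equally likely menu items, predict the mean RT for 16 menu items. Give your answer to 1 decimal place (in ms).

536.0 ms

With log₂ n on the abscissa the relation is linear; from the two conditions:
  b = (423 − 402) / (log₂ 6 − log₂ 5) = 21 / (2.5850 − 2.3219) = 79.837 ms/bit
  a = 402 − 79.837 × 2.3219 = 216.623 ms
Then RT(16) = 216.623 + 79.837 × log₂ 16 = 216.623 + 79.837 × 4 ≈ 535.973 ms.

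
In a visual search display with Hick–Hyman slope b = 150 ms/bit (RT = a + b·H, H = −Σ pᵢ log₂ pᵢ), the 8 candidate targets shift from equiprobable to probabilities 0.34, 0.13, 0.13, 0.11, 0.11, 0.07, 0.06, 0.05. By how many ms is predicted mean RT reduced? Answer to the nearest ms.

The RT saving is b·ΔH. Equiprobable H₀ = log₂(8) = 3.0000 bits; with the given probabilities H = 2.7232 bits.
b·(H₀ − H) = 150 × (3.0000 − 2.7232) = 41.52 ms.

42 ms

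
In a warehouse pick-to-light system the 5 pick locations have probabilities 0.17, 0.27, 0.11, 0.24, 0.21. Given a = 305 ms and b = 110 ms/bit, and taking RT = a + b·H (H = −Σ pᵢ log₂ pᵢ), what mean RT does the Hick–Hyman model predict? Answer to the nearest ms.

Entropy contributions −pᵢ log₂ pᵢ: 0.4346, 0.5100, 0.3503, 0.4941, 0.4728; sum H = 2.2619 bits.
RT = a + bH = 305 + 110·2.2619 = 553.80 ms.

554 ms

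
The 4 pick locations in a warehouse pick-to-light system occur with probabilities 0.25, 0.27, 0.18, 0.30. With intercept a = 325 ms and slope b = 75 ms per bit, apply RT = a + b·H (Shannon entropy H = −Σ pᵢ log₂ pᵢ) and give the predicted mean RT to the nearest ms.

H = 0.25·log₂(1/0.25) + 0.27·log₂(1/0.27) + 0.18·log₂(1/0.18) + 0.30·log₂(1/0.30) = 1.9764 bits.
RT = 325 + 75 × 1.9764 = 473.23 ms.

473 ms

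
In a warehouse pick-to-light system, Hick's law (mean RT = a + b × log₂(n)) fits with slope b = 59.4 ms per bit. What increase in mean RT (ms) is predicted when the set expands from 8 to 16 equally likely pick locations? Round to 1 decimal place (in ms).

59.4 ms

Only the slope matters, since a is common to both: ΔRT = b·log₂(n₂/n₁).
log₂(16) − log₂(8) = log₂(16/8) = log₂(2) = 1.
ΔRT = 59.4 × 1.0000 = 59.400 ms.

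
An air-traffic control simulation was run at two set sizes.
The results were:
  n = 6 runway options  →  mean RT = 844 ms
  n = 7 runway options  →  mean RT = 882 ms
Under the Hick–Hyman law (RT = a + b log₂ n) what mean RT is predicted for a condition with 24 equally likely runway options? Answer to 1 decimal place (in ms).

RT is linear in log₂ n, so two points fix the line:
  b = (882 − 844) / (log₂ 7 − log₂ 6) = 38 / (2.8074 − 2.5850) = 170.869 ms/bit
  a = 844 − 170.869 × 2.5850 = 402.310 ms
Then RT(24) = 402.310 + 170.869 × log₂ 24 = 402.310 + 170.869 × 4.5850 ≈ 1185.738 ms.

1185.7 ms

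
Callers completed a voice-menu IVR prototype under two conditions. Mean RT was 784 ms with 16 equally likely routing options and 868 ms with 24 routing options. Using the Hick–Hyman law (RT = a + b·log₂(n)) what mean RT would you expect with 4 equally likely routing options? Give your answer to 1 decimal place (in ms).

RT is linear in log₂ n, so two points fix the line:
  b = (868 − 784) / (log₂ 24 − log₂ 16) = 84 / (4.5850 − 4) = 143.599 ms/bit
  a = 784 − 143.599 × 4 = 209.604 ms
Then RT(4) = 209.604 + 143.599 × log₂ 4 = 209.604 + 143.599 × 2 ≈ 496.802 ms.

496.8 ms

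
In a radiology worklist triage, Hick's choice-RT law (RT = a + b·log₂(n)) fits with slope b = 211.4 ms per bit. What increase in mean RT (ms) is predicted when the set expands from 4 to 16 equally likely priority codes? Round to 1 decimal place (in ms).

The intercept a cancels: ΔRT = b·(log₂ n₂ − log₂ n₁) = b·log₂(n₂/n₁).
log₂(16) − log₂(4) = log₂(16/4) = log₂(4) = 2.
ΔRT = 211.4 × 2.0000 = 422.800 ms.

422.8 ms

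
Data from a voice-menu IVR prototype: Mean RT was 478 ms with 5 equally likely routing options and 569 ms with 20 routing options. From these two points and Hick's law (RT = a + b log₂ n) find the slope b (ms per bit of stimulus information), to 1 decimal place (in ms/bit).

b = (RT₂ − RT₁)/(log₂ n₂ − log₂ n₁) = (569 − 478)/(4.3219 − 2.3219) = 45.500 ms/bit.

45.5 ms/bit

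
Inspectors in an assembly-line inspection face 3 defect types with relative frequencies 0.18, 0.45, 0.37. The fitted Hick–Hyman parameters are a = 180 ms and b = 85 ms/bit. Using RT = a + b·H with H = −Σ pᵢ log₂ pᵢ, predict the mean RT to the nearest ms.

Entropy contributions −pᵢ log₂ pᵢ: 0.4453, 0.5184, 0.5307; sum H = 1.4944 bits.
RT = a + bH = 180 + 85·1.4944 = 307.03 ms.

307 ms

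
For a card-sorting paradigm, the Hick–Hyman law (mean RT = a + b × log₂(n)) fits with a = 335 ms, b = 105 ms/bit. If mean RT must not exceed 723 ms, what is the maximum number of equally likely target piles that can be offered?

Information budget: (723 − 335)/105 = 3.6952 bits, so n ≤ 2^3.6952 = 12.953 → at most 12.

12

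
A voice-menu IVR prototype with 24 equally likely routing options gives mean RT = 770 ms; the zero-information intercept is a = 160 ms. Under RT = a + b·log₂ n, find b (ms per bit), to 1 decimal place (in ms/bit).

133.0 ms/bit

log₂(24) = 4.5850 bits.
b = (RT − a)/log₂ n = (770 − 160) / 4.5850 = 133.044 ms/bit.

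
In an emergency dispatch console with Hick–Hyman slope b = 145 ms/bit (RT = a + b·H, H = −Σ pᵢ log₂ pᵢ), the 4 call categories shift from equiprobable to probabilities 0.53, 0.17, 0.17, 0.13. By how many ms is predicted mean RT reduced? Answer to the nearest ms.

The RT saving is b·ΔH. Equiprobable H₀ = log₂(4) = 2.0000 bits; with the given probabilities H = 1.7373 bits.
b·(H₀ − H) = 145 × (2.0000 − 1.7373) = 38.10 ms.

38 ms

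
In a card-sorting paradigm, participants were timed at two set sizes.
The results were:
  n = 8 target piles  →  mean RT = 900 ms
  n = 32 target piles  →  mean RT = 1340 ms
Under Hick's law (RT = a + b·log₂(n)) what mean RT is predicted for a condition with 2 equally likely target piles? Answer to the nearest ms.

RT is linear in log₂ n, so two points fix the line:
  b = (1340 − 900) / (log₂ 32 − log₂ 8) = 440 / (5 − 3) = 220 ms/bit
  a = 900 − 220 × 3 = 240 ms
Then RT(2) = 240 + 220 × log₂ 2 = 240 + 220 × 1 ≈ 460.000 ms.

460 ms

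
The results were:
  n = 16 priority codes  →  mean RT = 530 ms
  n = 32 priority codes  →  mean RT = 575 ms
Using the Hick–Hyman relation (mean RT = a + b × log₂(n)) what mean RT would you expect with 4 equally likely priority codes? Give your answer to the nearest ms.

Fit slope and intercept:
  b = (575 − 530) / (log₂ 32 − log₂ 16) = 45 / (5 − 4) = 45 ms/bit
  a = 530 − 45 × 4 = 350 ms
Then RT(4) = 350 + 45 × log₂ 4 = 350 + 45 × 2 ≈ 440.000 ms.

440 ms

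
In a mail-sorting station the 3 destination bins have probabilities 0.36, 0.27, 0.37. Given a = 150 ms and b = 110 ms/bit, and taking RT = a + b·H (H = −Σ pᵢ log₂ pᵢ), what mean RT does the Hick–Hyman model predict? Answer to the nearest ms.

H = 0.36·log₂(1/0.36) + 0.27·log₂(1/0.27) + 0.37·log₂(1/0.37) = 1.5714 bits.
RT = 150 + 110 × 1.5714 = 322.85 ms.

323 ms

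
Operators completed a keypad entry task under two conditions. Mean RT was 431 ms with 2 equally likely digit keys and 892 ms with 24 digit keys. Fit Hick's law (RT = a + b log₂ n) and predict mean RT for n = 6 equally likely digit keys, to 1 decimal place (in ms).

634.8 ms

RT is linear in log₂ n, so two points fix the line:
  b = (892 − 431) / (log₂ 24 − log₂ 2) = 461 / (4.5850 − 1) = 128.593 ms/bit
  a = 431 − 128.593 × 1 = 302.407 ms
Then RT(6) = 302.407 + 128.593 × log₂ 6 = 302.407 + 128.593 × 2.5850 ≈ 634.815 ms.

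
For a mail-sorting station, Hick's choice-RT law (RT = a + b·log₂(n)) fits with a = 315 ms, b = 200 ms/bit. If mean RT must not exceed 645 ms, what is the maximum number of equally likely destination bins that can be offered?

3

200·log₂ n ≤ 645 − 315 = 330, giving log₂ n ≤ 1.6500 and n ≤ 3.138. The largest whole number is 3.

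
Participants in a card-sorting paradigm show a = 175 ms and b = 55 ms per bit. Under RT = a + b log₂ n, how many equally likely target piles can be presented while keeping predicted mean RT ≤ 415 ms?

Set 175 + 55·log₂ n ≤ 415 → log₂ n ≤ (415 − 175)/55 = 4.3636.
So n ≤ 2^4.3636 = 20.587; the largest integer n is 20.

20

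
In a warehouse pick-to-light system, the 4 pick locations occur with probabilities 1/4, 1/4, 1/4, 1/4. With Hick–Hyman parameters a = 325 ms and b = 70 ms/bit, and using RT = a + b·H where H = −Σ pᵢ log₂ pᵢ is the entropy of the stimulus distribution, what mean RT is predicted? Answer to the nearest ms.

465 ms

H = −Σ pᵢ log₂ pᵢ = 0.25·2 + 0.25·2 + 0.25·2 + 0.25·2 = 2.000 bits.
RT = 325 + 70 × 2.000 = 465.00 ms.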